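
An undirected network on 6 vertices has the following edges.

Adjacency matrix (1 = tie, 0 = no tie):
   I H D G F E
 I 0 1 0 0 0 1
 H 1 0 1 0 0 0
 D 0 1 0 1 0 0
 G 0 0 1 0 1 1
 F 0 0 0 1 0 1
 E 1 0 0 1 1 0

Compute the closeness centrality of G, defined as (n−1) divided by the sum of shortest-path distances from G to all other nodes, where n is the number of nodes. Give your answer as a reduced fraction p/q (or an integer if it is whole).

5/7

Distances from G: D:1, E:1, F:1, H:2, I:2. Sum = 7.
n = 6, so closeness = 5/7.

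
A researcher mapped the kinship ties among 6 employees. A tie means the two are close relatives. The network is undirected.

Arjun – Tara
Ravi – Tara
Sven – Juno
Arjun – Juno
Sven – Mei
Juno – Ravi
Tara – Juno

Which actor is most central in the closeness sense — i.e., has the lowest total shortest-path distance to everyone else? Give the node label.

Farness (sum of distances to all others) for each node — Arjun:9, Juno:6, Mei:12, Ravi:9, Sven:8, Tara:8.
The smallest farness is 6, for Juno, so Juno has the highest closeness.

Juno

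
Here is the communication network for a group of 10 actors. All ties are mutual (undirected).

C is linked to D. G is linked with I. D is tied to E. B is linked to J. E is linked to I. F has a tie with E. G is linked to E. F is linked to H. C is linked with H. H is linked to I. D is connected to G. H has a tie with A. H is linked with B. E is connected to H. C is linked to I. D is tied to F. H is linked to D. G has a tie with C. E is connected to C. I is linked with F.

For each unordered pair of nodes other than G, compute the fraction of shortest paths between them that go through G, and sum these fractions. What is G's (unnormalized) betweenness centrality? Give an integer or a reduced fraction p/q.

Pairs whose geodesics pass through G — D–I: 1/5.
All other pairs contribute 0.
Summing the contributions gives betweenness(G) = 1/5.

1/5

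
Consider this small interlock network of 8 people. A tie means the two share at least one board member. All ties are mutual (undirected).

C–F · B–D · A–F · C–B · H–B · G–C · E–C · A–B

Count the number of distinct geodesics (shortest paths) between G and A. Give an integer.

The shortest distance is 3. The length-3 paths are: G–C–B–A; G–C–F–A.
That gives 2 distinct shortest paths.

2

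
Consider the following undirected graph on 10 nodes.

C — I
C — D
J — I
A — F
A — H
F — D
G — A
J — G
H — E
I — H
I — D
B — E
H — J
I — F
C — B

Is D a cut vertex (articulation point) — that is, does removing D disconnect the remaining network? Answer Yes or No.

No

Even without D, every remaining node can still reach every other (the residual graph is connected), so D is not a cut vertex.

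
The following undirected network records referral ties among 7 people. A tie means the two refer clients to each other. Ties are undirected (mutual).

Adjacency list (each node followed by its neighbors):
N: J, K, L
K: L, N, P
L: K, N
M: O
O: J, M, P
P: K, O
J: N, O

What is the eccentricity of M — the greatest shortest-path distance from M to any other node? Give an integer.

Distances from M: J:2, K:3, L:4, N:3, O:1, P:2.
The largest is 4 (to L), so the eccentricity of M is 4.

4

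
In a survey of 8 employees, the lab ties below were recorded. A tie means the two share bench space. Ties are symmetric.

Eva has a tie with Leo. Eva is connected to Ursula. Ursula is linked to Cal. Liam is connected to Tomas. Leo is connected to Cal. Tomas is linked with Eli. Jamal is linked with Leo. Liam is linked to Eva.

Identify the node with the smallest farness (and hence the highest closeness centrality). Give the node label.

Eva

Farness (sum of distances to all others) for each node — Cal:18, Eli:24, Eva:12, Jamal:20, Leo:14, Liam:14, Tomas:18, Ursula:16.
The smallest farness is 12, for Eva, so Eva has the highest closeness.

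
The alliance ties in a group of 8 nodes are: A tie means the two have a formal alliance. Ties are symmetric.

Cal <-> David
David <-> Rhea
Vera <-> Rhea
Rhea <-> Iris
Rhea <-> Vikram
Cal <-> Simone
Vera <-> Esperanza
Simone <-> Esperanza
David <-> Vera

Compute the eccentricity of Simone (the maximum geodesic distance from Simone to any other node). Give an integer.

4

Distances from Simone: Cal:1, David:2, Esperanza:1, Iris:4, Rhea:3, Vera:2, Vikram:4.
The largest is 4 (to Vikram and Iris), so the eccentricity of Simone is 4.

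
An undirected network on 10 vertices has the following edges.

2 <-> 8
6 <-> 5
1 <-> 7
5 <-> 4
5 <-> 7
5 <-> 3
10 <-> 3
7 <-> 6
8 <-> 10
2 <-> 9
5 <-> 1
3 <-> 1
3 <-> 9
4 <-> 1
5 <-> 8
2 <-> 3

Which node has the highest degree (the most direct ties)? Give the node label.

Degrees — 1:4, 2:3, 3:5, 4:2, 5:6, 6:2, 7:3, 8:3, 9:2, 10:2.
The maximum is 6, attained only by 5.

5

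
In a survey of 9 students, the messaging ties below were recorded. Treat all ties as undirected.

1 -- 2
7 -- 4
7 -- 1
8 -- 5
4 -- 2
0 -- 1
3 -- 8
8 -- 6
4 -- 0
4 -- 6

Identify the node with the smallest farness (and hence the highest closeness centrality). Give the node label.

Farness (sum of distances to all others) for each node — 0:19, 1:22, 2:19, 3:25, 4:14, 5:25, 6:15, 7:19, 8:18.
The smallest farness is 14, for 4, so 4 has the highest closeness.

4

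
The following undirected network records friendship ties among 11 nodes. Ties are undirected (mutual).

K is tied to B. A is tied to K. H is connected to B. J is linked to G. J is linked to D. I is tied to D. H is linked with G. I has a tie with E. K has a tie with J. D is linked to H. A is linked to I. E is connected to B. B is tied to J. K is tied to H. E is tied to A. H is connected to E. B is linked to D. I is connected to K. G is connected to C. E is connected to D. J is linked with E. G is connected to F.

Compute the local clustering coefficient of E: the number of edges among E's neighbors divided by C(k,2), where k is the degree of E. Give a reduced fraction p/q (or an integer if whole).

E's neighbors: A, B, D, H, I, and J (k = 6).
Possible neighbor pairs: C(6,2) = 15. Edges among them: A–I, B–D, B–H, B–J, D–H, D–I, D–J → e = 7.
Clustering(E) = 7/15.

7/15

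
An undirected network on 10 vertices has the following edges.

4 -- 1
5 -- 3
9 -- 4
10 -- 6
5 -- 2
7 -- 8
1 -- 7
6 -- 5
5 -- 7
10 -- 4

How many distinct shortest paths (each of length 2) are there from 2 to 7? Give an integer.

The shortest distance is 2, and the only length-2 path is 2–5–7. So there is exactly 1 shortest path.

1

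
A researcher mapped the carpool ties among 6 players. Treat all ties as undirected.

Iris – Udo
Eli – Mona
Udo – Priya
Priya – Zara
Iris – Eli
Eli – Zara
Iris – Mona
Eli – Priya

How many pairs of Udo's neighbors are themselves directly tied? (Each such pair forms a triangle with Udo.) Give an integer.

Udo's neighbors are Iris and Priya, but none of them are tied to each other, so no triangle contains Udo.

0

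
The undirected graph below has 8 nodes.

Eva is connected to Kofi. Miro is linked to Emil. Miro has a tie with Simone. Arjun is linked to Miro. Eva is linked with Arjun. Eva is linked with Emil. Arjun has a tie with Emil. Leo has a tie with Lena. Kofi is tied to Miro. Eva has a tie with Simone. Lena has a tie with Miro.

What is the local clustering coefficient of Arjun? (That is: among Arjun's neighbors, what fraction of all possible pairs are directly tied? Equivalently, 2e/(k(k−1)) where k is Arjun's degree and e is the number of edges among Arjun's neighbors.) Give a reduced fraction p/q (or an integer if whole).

2/3

Arjun's neighbors: Emil, Eva, and Miro (k = 3).
Possible neighbor pairs: C(3,2) = 3. Edges among them: Emil–Eva, Emil–Miro → e = 2.
Clustering(Arjun) = 2/3.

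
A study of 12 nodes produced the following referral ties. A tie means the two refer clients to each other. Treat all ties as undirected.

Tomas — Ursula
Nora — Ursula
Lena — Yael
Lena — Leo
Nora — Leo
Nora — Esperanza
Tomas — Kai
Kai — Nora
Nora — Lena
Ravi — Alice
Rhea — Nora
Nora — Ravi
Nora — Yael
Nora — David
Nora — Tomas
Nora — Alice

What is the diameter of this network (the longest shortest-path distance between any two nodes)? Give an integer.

Eccentricity of each node (its greatest distance to any other): Alice:2, David:2, Esperanza:2, Kai:2, Lena:2, Leo:2, Nora:1, Ravi:2, Rhea:2, Tomas:2, Ursula:2, Yael:2.
The maximum eccentricity is 2, realized for instance by the pair Tomas–Alice via Tomas – Nora – Alice. So the diameter is 2.

2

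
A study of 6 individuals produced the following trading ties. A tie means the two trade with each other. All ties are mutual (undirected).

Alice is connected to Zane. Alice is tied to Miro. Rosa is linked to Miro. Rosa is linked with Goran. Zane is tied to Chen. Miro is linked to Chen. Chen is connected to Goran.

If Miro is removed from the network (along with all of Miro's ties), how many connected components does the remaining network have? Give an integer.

1

Miro's neighbors (Alice, Chen, and Rosa) remain reachable from one another through other ties, so the rest of the network stays in one piece.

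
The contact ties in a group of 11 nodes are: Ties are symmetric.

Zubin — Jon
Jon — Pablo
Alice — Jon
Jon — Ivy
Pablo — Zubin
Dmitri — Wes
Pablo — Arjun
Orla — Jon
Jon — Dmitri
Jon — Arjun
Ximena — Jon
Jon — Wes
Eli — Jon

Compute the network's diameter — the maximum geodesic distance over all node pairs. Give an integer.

2

Eccentricity of each node (its greatest distance to any other): Alice:2, Arjun:2, Dmitri:2, Eli:2, Ivy:2, Jon:1, Orla:2, Pablo:2, Wes:2, Ximena:2, Zubin:2.
The maximum eccentricity is 2, realized for instance by the pair Wes–Orla via Wes – Jon – Orla. So the diameter is 2.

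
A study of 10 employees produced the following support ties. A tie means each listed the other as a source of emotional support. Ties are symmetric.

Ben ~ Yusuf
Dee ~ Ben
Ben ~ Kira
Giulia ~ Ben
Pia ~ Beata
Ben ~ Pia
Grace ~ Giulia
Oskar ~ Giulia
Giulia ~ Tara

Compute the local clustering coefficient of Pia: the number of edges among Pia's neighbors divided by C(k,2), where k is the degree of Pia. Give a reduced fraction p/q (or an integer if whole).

Pia's neighbors: Beata and Ben (k = 2).
Possible neighbor pairs: C(2,2) = 1. Edges among them: none → e = 0.
Clustering(Pia) = 0/1.

0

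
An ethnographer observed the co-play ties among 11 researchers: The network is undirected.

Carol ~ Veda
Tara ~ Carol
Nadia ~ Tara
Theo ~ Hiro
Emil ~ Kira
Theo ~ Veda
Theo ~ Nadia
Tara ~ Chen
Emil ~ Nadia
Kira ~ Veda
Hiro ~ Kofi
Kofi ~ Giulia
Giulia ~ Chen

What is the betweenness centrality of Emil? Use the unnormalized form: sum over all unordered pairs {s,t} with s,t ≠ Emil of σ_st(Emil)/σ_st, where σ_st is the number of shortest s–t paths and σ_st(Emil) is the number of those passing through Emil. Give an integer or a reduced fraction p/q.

Pairs whose geodesics pass through Emil — Nadia–Kira: 1; Kira–Tara: 1/2; Kira–Chen: 1/2; Kira–Giulia: 1/3.
All other pairs contribute 0.
Summing the contributions gives betweenness(Emil) = 7/3.

7/3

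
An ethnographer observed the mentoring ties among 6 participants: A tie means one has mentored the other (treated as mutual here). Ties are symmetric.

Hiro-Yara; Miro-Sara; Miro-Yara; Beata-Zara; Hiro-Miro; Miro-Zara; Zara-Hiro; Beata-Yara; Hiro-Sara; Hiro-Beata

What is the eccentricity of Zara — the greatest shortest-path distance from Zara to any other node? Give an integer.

Distances from Zara: Beata:1, Hiro:1, Miro:1, Sara:2, Yara:2.
The largest is 2 (to Sara and Yara), so the eccentricity of Zara is 2.

2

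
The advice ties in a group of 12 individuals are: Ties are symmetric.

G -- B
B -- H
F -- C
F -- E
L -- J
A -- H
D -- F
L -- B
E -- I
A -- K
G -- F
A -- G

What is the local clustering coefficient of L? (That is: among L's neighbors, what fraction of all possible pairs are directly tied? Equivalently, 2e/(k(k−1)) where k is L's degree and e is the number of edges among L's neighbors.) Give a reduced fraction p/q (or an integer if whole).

L's neighbors: B and J (k = 2).
Possible neighbor pairs: C(2,2) = 1. Edges among them: none → e = 0.
Clustering(L) = 0/1.

0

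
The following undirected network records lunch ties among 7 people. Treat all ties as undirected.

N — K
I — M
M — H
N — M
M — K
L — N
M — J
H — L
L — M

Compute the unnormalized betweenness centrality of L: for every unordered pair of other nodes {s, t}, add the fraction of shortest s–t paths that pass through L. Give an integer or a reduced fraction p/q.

1/2

Pairs whose geodesics pass through L — N–H: 1/2.
All other pairs contribute 0.
Summing the contributions gives betweenness(L) = 1/2.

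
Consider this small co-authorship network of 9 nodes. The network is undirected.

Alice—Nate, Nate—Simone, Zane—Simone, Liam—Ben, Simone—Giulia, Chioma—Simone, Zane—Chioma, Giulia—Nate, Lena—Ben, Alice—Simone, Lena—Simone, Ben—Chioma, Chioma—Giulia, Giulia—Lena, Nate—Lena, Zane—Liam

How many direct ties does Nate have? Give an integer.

Nate is directly tied to Alice, Giulia, Lena, and Simone. That is 4 neighbors, so the degree of Nate is 4.

4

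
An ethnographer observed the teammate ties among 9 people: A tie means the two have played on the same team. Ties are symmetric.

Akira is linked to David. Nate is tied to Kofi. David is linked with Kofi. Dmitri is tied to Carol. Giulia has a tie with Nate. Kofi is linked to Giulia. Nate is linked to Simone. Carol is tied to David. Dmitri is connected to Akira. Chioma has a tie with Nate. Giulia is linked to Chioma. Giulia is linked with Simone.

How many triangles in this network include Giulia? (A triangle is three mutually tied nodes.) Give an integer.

Giulia's neighbors: Chioma, Kofi, Nate, and Simone.
Neighbor pairs that are themselves tied: Giulia–Chioma–Nate; Giulia–Kofi–Nate; Giulia–Nate–Simone. Each forms one triangle with Giulia, for 3 in total.

3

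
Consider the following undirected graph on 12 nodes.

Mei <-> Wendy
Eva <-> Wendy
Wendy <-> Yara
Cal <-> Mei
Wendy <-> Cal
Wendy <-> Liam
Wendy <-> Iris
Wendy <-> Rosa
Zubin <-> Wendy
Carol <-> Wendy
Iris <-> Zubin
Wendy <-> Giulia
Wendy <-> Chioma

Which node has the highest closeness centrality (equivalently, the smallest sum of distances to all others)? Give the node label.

Farness (sum of distances to all others) for each node — Cal:20, Carol:21, Chioma:21, Eva:21, Giulia:21, Iris:20, Liam:21, Mei:20, Rosa:21, Wendy:11, Yara:21, Zubin:20.
The smallest farness is 11, for Wendy, so Wendy has the highest closeness.

Wendy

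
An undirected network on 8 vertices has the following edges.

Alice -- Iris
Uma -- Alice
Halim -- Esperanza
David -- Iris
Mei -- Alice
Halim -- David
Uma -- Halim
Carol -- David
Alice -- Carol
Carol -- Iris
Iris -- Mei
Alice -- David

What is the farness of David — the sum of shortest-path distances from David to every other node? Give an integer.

Distances from David: Alice:1, Carol:1, Esperanza:2, Halim:1, Iris:1, Mei:2, Uma:2.
Sum = 1 + 1 + 2 + 1 + 1 + 2 + 2 = 10.

10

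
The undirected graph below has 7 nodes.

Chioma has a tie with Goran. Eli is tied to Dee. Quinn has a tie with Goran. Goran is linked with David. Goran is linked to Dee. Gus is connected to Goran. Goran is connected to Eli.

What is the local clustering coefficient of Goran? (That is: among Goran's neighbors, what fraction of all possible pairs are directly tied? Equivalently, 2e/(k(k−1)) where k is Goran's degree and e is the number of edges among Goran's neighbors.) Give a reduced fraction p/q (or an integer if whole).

Goran's neighbors: Chioma, David, Dee, Eli, Gus, and Quinn (k = 6).
Possible neighbor pairs: C(6,2) = 15. Edges among them: Dee–Eli → e = 1.
Clustering(Goran) = 1/15.

1/15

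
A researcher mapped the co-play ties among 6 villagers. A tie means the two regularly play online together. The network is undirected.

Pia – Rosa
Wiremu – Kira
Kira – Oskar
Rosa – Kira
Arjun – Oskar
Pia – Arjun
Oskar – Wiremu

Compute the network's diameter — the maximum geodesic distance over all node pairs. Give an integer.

Eccentricity of each node (its greatest distance to any other): Arjun:2, Kira:2, Oskar:2, Pia:3, Rosa:2, Wiremu:3.
The maximum eccentricity is 3, realized for instance by the pair Wiremu–Pia via Wiremu – Kira – Rosa – Pia. So the diameter is 3.

3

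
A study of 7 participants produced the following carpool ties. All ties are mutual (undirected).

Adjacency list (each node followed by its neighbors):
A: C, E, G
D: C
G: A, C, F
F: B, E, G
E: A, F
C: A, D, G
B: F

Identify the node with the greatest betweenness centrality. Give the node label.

Unnormalized betweenness of each node: A:5/2, B:0, C:5, D:0, E:1, F:11/2, G:5.
F has the largest value, 11/2, making it the main broker — the node through which the most shortest paths run.

F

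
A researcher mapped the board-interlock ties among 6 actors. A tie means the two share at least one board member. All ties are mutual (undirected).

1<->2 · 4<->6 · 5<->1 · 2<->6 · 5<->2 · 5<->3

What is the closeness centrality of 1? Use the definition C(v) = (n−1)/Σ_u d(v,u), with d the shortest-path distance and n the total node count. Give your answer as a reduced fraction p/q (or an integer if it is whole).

Distances from 1: 2:1, 3:2, 4:3, 5:1, 6:2. Sum = 9.
n = 6, so closeness = 5/9.

5/9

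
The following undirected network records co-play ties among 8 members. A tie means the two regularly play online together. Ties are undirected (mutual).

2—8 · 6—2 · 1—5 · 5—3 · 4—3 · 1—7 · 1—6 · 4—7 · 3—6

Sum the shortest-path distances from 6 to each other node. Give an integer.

Distances from 6: 1:1, 2:1, 3:1, 4:2, 5:2, 7:2, 8:2.
Sum = 1 + 1 + 1 + 2 + 2 + 2 + 2 = 11.

11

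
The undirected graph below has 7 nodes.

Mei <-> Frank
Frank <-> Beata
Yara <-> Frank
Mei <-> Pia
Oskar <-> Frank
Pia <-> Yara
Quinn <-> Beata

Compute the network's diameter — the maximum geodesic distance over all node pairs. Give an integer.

4

Eccentricity of each node (its greatest distance to any other): Beata:3, Frank:2, Mei:3, Oskar:3, Pia:4, Quinn:4, Yara:3.
The maximum eccentricity is 4, realized for instance by the pair Quinn–Pia via Quinn – Beata – Frank – Yara – Pia. So the diameter is 4.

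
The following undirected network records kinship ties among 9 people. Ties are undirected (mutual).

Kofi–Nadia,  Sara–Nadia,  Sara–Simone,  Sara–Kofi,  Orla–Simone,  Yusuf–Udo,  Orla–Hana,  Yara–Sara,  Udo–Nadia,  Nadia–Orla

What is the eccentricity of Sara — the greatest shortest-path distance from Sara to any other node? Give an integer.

3

Distances from Sara: Hana:3, Kofi:1, Nadia:1, Orla:2, Simone:1, Udo:2, Yara:1, Yusuf:3.
The largest is 3 (to Hana and Yusuf), so the eccentricity of Sara is 3.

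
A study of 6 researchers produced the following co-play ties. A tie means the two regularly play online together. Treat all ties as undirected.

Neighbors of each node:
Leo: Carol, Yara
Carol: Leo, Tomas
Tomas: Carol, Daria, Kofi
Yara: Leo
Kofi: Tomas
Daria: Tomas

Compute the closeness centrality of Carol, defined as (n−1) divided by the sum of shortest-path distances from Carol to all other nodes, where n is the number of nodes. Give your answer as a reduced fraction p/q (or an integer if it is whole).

5/8

Distances from Carol: Daria:2, Kofi:2, Leo:1, Tomas:1, Yara:2. Sum = 8.
n = 6, so closeness = 5/8.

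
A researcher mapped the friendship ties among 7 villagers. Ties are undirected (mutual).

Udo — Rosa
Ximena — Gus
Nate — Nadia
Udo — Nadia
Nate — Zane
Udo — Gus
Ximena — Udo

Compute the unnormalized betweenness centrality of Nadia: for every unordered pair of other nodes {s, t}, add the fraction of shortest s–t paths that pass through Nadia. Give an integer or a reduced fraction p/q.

8

Pairs whose geodesics pass through Nadia — Zane–Rosa: 1; Zane–Gus: 1; Zane–Udo: 1; Zane–Ximena: 1; Rosa–Nate: 1; Nate–Gus: 1; Nate–Udo: 1; Nate–Ximena: 1.
All other pairs contribute 0.
Summing the contributions gives betweenness(Nadia) = 8.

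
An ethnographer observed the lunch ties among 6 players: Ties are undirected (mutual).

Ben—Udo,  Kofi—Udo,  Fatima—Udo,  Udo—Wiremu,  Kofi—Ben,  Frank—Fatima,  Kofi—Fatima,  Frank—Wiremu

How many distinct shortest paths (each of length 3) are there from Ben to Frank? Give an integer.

3

The shortest distance is 3. The length-3 paths are: Ben–Udo–Wiremu–Frank; Ben–Kofi–Fatima–Frank; Ben–Udo–Fatima–Frank.
That gives 3 distinct shortest paths.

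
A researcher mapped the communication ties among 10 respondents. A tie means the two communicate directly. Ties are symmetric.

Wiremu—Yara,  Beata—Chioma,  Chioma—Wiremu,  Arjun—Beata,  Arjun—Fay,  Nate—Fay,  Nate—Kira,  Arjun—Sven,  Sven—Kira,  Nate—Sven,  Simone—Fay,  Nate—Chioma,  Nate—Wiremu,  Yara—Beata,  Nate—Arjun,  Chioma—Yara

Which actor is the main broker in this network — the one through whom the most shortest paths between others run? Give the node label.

Nate

Unnormalized betweenness of each node: Arjun:37/6, Beata:5/2, Chioma:10/3, Fay:8, Kira:0, Nate:50/3, Simone:0, Sven:5/6, Wiremu:2, Yara:1/2.
Nate has the largest value, 50/3, making it the main broker — the node through which the most shortest paths run.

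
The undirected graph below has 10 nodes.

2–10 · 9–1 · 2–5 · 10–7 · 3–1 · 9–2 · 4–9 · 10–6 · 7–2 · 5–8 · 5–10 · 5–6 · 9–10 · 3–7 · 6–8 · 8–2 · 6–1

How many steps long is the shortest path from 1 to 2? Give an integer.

2

One shortest route is 1 – 9 – 2, which uses 2 edges, and 1 and 2 are not directly tied, so nothing shorter exists. So d(1,2) = 2.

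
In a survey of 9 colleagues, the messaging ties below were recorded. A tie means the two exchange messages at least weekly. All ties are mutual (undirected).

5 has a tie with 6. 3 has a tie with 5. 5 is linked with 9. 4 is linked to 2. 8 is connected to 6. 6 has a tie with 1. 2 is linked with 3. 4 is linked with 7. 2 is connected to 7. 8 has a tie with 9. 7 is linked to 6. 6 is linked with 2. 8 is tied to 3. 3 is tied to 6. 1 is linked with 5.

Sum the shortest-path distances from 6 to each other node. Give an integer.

10

Distances from 6: 1:1, 2:1, 3:1, 4:2, 5:1, 7:1, 8:1, 9:2.
Sum = 1 + 1 + 1 + 2 + 1 + 1 + 1 + 2 = 10.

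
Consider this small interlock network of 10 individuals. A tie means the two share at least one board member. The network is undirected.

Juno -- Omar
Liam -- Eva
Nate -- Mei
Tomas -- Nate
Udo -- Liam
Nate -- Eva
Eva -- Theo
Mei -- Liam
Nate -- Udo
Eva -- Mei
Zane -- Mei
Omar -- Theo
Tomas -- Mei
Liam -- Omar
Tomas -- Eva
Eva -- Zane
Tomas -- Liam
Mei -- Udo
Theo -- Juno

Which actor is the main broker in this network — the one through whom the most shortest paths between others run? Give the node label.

Eva

Unnormalized betweenness of each node: Eva:166/15, Juno:0, Liam:122/15, Mei:21/5, Nate:11/12, Omar:15/4, Theo:151/30, Tomas:9/20, Udo:9/20, Zane:0.
Eva has the largest value, 166/15, making it the main broker — the node through which the most shortest paths run.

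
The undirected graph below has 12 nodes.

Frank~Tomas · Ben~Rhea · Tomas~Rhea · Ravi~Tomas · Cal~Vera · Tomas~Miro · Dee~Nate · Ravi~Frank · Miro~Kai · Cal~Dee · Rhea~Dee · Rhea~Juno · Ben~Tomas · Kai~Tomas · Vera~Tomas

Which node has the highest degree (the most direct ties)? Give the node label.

Degrees — Ben:2, Cal:2, Dee:3, Frank:2, Juno:1, Kai:2, Miro:2, Nate:1, Ravi:2, Rhea:4, Tomas:7, Vera:2.
The maximum is 7, attained only by Tomas.

Tomas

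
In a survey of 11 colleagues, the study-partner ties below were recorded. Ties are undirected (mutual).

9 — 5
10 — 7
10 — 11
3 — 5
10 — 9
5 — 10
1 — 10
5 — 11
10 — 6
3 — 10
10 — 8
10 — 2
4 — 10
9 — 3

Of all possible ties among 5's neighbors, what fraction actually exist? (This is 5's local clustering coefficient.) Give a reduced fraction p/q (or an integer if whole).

5's neighbors: 3, 9, 10, and 11 (k = 4).
Possible neighbor pairs: C(4,2) = 6. Edges among them: 3–9, 3–10, 9–10, 10–11 → e = 4.
Clustering(5) = 4/6 = 2/3.

2/3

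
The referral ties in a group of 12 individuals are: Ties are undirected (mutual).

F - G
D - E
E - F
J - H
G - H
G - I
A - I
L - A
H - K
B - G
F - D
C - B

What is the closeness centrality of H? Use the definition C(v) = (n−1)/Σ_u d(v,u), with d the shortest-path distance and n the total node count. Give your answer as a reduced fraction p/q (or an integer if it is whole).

11/25

Distances from H: A:3, B:2, C:3, D:3, E:3, F:2, G:1, I:2, J:1, K:1, L:4. Sum = 25.
n = 12, so closeness = 11/25.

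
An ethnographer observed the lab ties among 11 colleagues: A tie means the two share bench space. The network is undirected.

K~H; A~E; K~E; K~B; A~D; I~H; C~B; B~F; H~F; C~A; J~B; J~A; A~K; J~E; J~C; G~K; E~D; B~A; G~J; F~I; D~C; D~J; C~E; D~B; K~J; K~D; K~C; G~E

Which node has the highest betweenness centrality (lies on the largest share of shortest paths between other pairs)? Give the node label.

Unnormalized betweenness of each node: A:11/30, B:8, C:11/30, D:11/30, E:1, F:7/2, G:0, H:6, I:0, J:11/5, K:66/5.
K has the largest value, 66/5, making it the main broker — the node through which the most shortest paths run.

K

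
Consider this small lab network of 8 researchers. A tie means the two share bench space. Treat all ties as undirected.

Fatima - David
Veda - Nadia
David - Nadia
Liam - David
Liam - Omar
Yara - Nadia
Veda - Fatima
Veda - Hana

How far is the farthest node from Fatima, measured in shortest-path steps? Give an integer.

3

Distances from Fatima: David:1, Hana:2, Liam:2, Nadia:2, Omar:3, Veda:1, Yara:3.
The largest is 3 (to Yara and Omar), so the eccentricity of Fatima is 3.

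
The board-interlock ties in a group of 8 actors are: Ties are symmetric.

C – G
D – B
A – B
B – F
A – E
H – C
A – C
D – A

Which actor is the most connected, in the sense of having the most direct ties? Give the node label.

A

Degrees — A:4, B:3, C:3, D:2, E:1, F:1, G:1, H:1.
The maximum is 4, attained only by A.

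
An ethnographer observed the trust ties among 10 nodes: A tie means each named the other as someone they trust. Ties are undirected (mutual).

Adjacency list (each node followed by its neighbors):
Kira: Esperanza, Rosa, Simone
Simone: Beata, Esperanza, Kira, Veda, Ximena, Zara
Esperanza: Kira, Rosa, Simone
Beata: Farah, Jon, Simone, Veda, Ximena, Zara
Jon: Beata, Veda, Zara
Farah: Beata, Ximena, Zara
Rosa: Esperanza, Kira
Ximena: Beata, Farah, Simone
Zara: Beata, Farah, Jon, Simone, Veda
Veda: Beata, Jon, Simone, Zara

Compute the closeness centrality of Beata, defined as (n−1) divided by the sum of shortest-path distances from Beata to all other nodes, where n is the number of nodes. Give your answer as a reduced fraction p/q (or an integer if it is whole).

Distances from Beata: Esperanza:2, Farah:1, Jon:1, Kira:2, Rosa:3, Simone:1, Veda:1, Ximena:1, Zara:1. Sum = 13.
n = 10, so closeness = 9/13.

9/13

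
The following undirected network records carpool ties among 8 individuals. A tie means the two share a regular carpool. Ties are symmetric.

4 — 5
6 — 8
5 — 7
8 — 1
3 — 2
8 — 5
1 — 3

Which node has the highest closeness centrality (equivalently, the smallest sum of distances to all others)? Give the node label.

Farness (sum of distances to all others) for each node — 1:14, 2:24, 3:18, 4:20, 5:14, 6:18, 7:20, 8:12.
The smallest farness is 12, for 8, so 8 has the highest closeness.

8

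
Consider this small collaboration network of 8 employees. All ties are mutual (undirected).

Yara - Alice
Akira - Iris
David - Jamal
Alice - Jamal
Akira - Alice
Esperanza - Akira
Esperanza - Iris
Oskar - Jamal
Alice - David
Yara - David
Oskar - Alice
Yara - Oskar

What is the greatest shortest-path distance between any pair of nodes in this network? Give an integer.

Eccentricity of each node (its greatest distance to any other): Akira:2, Alice:2, David:3, Esperanza:3, Iris:3, Jamal:3, Oskar:3, Yara:3.
The maximum eccentricity is 3, realized for instance by the pair Iris–Oskar via Iris – Akira – Alice – Oskar. So the diameter is 3.

3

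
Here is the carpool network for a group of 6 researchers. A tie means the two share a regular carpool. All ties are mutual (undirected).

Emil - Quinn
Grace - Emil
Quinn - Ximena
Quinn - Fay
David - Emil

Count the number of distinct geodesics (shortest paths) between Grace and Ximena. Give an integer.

The shortest distance is 3, and the only length-3 path is Grace–Emil–Quinn–Ximena. So there is exactly 1 shortest path.

1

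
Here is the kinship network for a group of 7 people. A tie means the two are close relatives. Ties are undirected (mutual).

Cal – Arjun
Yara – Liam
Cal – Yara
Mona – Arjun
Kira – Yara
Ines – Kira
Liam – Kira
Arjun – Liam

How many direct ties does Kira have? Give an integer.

Kira is directly tied to Ines, Liam, and Yara. That is 3 neighbors, so the degree of Kira is 3.

3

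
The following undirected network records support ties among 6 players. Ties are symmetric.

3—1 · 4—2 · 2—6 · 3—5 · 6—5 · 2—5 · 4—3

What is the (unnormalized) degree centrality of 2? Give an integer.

3

2 is directly tied to 4, 5, and 6. That is 3 neighbors, so the degree of 2 is 3.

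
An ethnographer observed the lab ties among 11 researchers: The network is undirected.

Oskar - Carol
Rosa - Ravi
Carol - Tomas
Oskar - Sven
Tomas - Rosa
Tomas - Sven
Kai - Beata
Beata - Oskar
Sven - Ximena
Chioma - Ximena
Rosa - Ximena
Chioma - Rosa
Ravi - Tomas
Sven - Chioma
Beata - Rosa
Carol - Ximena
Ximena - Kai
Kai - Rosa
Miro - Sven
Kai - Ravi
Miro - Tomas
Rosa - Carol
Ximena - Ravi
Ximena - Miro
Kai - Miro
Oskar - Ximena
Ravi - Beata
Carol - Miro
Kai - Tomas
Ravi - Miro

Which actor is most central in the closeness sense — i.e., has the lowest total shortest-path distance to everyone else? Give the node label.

Ximena

Farness (sum of distances to all others) for each node — Beata:16, Carol:15, Chioma:17, Kai:14, Miro:14, Oskar:16, Ravi:14, Rosa:13, Sven:15, Tomas:14, Ximena:12.
The smallest farness is 12, for Ximena, so Ximena has the highest closeness.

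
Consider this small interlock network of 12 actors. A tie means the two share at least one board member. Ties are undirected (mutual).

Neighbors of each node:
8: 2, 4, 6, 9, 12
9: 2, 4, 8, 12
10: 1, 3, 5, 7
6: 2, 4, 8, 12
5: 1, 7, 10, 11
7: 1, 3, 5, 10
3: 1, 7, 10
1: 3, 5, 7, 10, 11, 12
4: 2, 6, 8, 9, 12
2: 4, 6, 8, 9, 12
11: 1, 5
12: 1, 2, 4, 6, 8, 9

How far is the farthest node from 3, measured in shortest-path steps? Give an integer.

3

Distances from 3: 1:1, 2:3, 4:3, 5:2, 6:3, 7:1, 8:3, 9:3, 10:1, 11:2, 12:2.
The largest is 3 (to 4, 6, 9, 2, and 8), so the eccentricity of 3 is 3.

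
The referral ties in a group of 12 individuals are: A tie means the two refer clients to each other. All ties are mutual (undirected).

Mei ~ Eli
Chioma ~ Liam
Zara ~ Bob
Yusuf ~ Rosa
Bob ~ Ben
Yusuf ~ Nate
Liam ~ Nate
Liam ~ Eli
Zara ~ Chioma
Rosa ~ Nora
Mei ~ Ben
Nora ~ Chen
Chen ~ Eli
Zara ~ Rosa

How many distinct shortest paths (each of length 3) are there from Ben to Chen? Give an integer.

1

The shortest distance is 3, and the only length-3 path is Ben–Mei–Eli–Chen. So there is exactly 1 shortest path.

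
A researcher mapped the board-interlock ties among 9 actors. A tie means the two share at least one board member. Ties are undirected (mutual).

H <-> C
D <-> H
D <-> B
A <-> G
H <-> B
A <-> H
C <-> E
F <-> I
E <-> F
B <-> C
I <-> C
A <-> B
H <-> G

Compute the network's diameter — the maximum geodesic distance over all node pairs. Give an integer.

Eccentricity of each node (its greatest distance to any other): A:4, B:3, C:2, D:4, E:3, F:4, G:4, H:3, I:3.
The maximum eccentricity is 4, realized for instance by the pair F–A via F – E – C – H – A. So the diameter is 4.

4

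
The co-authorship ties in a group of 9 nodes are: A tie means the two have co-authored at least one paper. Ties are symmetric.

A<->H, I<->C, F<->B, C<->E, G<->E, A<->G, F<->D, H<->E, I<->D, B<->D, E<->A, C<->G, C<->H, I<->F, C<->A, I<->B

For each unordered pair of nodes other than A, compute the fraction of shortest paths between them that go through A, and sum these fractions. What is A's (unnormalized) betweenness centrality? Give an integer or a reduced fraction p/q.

Pairs whose geodesics pass through A — H–G: 1/3.
All other pairs contribute 0.
Summing the contributions gives betweenness(A) = 1/3.

1/3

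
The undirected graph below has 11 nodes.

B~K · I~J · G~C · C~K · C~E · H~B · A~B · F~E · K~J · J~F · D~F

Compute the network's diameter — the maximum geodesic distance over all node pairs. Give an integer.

Eccentricity of each node (its greatest distance to any other): A:5, B:4, C:3, D:5, E:4, F:4, G:4, H:5, I:4, J:3, K:3.
The maximum eccentricity is 5, realized for instance by the pair H–D via H – B – K – J – F – D. So the diameter is 5.

5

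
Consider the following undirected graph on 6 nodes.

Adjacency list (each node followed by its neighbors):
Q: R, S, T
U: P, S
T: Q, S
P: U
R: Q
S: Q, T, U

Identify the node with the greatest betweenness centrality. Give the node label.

S

Unnormalized betweenness of each node: P:0, Q:4, R:0, S:6, T:0, U:4.
S has the largest value, 6, making it the main broker — the node through which the most shortest paths run.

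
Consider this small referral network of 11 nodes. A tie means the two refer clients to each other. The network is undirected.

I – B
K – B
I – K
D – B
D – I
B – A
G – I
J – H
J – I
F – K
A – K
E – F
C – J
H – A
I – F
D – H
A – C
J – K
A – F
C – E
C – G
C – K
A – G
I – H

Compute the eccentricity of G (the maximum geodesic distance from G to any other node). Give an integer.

Distances from G: A:1, B:2, C:1, D:2, E:2, F:2, H:2, I:1, J:2, K:2.
The largest is 2 (to B, F, K, H, J, E, and D), so the eccentricity of G is 2.

2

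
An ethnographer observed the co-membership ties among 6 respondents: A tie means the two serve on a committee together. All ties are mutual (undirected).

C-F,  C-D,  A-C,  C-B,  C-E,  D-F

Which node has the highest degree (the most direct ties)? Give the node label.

Degrees — A:1, B:1, C:5, D:2, E:1, F:2.
The maximum is 5, attained only by C.

C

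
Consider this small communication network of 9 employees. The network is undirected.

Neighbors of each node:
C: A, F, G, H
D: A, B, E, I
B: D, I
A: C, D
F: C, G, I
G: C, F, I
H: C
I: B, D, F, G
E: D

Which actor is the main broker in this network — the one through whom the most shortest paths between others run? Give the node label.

D

Unnormalized betweenness of each node: A:14/3, B:0, C:9, D:29/3, E:0, F:5/3, G:5/3, H:0, I:22/3.
D has the largest value, 29/3, making it the main broker — the node through which the most shortest paths run.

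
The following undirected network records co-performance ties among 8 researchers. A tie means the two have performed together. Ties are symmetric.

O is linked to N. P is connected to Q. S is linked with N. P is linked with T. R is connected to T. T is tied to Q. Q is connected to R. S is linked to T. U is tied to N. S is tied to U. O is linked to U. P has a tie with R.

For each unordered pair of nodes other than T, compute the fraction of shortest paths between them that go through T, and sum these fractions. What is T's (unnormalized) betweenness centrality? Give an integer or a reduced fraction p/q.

Pairs whose geodesics pass through T — R–S: 1; R–O: 2/2; R–U: 1; R–N: 1; P–S: 1; P–O: 2/2; P–U: 1; P–N: 1; Q–S: 1; Q–O: 2/2; Q–U: 1; Q–N: 1.
All other pairs contribute 0.
Summing the contributions gives betweenness(T) = 12.

12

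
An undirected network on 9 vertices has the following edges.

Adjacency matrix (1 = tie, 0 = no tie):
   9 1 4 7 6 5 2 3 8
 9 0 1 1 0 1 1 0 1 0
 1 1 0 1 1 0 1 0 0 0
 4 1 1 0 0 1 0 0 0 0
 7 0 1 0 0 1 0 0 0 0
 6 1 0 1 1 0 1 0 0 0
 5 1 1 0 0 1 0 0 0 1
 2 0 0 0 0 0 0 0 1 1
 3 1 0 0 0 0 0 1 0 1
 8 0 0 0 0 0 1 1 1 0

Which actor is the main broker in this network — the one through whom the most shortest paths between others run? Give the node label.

9

Unnormalized betweenness of each node: 1:43/12, 2:0, 3:17/4, 4:1/4, 5:6, 6:43/12, 7:1/4, 8:3, 9:97/12.
9 has the largest value, 97/12, making it the main broker — the node through which the most shortest paths run.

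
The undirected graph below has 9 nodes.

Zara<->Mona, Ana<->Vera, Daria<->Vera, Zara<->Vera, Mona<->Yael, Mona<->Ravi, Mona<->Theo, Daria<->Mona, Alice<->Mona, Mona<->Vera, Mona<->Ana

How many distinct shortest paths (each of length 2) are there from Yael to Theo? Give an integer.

1

The shortest distance is 2, and the only length-2 path is Yael–Mona–Theo. So there is exactly 1 shortest path.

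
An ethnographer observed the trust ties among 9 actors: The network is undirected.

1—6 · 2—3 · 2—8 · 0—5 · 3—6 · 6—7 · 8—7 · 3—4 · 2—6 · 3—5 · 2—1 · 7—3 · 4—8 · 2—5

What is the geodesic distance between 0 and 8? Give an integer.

One shortest route is 0 – 5 – 2 – 8, which uses 3 edges, and at distance 2 from 0 we only reach {2, 3}, which does not include 8. So d(0,8) = 3.

3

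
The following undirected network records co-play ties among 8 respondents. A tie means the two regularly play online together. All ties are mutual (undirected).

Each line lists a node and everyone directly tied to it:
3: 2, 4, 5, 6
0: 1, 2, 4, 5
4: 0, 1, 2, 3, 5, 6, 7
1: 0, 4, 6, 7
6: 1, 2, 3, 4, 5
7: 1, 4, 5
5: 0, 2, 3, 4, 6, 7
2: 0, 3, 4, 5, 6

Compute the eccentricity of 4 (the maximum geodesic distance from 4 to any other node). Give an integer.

1

Distances from 4: 0:1, 1:1, 2:1, 3:1, 5:1, 6:1, 7:1.
The largest is 1 (to 6, 7, 2, 3, 0, 1, and 5), so the eccentricity of 4 is 1.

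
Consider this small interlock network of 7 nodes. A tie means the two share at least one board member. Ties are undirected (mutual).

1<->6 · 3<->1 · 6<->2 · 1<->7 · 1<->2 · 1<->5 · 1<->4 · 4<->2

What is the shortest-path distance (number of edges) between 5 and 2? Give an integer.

2

One shortest route is 5 – 1 – 2, which uses 2 edges, and 5 and 2 are not directly tied, so nothing shorter exists. So d(5,2) = 2.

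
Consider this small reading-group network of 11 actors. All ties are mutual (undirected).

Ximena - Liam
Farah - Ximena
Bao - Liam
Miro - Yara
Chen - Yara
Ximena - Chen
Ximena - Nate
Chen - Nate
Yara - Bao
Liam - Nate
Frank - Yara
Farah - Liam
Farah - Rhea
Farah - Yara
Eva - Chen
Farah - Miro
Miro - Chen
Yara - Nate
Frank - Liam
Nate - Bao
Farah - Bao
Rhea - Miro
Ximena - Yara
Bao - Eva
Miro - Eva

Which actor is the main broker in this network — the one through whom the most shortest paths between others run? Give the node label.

Yara

Unnormalized betweenness of each node: Bao:69/20, Chen:37/12, Eva:2/3, Farah:139/20, Frank:1/5, Liam:13/4, Miro:55/12, Nate:77/60, Rhea:0, Ximena:29/20, Yara:97/12.
Yara has the largest value, 97/12, making it the main broker — the node through which the most shortest paths run.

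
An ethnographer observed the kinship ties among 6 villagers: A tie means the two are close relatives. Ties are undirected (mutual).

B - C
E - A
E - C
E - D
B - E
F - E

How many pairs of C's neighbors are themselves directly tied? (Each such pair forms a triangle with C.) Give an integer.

C's neighbors: B and E.
Neighbor pairs that are themselves tied: C–B–E. Each forms one triangle with C, for 1 in total.

1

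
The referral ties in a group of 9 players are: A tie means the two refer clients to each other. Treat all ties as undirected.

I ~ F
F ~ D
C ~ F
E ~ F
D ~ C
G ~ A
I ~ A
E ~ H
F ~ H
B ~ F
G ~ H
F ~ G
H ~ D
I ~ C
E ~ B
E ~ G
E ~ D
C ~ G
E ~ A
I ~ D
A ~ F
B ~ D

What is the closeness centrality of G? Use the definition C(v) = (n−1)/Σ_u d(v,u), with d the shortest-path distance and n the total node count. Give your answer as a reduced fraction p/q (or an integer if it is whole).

8/11

Distances from G: A:1, B:2, C:1, D:2, E:1, F:1, H:1, I:2. Sum = 11.
n = 9, so closeness = 8/11.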